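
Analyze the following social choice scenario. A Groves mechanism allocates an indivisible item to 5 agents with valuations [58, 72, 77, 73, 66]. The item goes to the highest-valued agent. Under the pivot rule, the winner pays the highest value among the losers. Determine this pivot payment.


Step 1: The efficient winner is agent 2 with value 77
Step 2: Other agents' values: [58, 72, 73, 66]
Step 3: Pivot payment = max(others) = 73
Step 4: The winner pays 73

73


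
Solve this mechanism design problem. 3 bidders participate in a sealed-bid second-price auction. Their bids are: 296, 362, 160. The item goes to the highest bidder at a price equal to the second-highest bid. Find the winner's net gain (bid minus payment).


Step 1: Sort bids in descending order: 362, 296, 160
Step 2: The winning bid is the highest: 362
Step 3: The payment equals the second-highest bid: 296
Step 4: Surplus = winner's bid - payment = 362 - 296 = 66

66


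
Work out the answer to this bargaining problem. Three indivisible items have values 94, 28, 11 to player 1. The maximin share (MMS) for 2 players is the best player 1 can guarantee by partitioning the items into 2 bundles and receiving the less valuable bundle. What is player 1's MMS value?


Step 1: Item values = 94, 28, 11
Step 2: Enumerate all 2-bundle partitions and take the smaller bundle:
  Partition 1: {94} vs {28,11} -> bundles 94, 39; min = 39
  Partition 2: {28} vs {94,11} -> bundles 28, 105; min = 28
  Partition 3: {11} vs {94,28} -> bundles 11, 122; min = 11
Step 3: MMS = max(39, 28, 11) = 39

39


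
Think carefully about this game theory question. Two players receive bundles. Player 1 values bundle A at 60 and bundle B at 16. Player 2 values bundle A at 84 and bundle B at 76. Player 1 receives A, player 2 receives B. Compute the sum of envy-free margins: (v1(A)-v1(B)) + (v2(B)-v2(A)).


Step 1: Player 1's margin = v1(A) - v1(B) = 60 - 16 = 44
Step 2: Player 2's margin = v2(B) - v2(A) = 76 - 84 = -8
Step 3: Total margin = 44 + -8 = 36

36


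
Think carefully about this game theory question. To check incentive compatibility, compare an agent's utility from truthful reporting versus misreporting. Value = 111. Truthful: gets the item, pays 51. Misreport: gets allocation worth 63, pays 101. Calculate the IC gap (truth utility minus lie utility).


Step 1: U(truth) = value - payment = 111 - 51 = 60
Step 2: U(lie) = allocation - payment = 63 - 101 = -38
Step 3: IC gap = 60 - (-38) = 98

98


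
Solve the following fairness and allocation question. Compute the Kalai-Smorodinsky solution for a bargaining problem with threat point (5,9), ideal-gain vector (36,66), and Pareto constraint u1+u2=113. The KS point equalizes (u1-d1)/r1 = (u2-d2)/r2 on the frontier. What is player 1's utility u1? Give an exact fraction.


Step 1: At the KS point, (u1-d1)/r1 = (u2-d2)/r2 = t and u1+u2 = 113
Step 2: u1 = d1 + r1*t and u2 = d2 + r2*t, so (d1 + r1*t) + (d2 + r2*t) = 113
Step 3: t = (113 - 5 - 9)/(36 + 66) = 99/102 = 33/34
Step 4: u1 = d1 + r1*t = 5 + 36 * 33/34 = 679/17
Step 5: (Check: u2 = d2 + r2*t = 1242/17; u1+u2 = 679/17 + 1242/17 = 113, on the frontier.)

679/17


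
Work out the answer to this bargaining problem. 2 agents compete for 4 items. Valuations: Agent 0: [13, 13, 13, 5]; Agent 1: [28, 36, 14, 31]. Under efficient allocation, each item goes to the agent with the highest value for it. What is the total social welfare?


Step 1: For each item, find the maximum value among all agents.
Step 2: Item 0 -> Agent 1 (value 28)
Step 3: Item 1 -> Agent 1 (value 36)
Step 4: Item 2 -> Agent 1 (value 14)
Step 5: Item 3 -> Agent 1 (value 31)
Step 6: Total welfare = 28 + 36 + 14 + 31 = 109

109


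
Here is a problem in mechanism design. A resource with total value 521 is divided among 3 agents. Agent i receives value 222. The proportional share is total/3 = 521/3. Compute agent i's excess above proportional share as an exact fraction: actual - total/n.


Step 1: Proportional share = 521/3
Step 2: Agent's actual allocation = 222
Step 3: Excess = 222 - 521/3 = 145/3

145/3


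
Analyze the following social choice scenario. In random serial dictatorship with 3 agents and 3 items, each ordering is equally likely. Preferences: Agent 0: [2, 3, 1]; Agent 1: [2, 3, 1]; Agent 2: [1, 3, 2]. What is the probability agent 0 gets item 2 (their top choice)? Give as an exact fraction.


Step 1: Agent 0 wants item 2
Step 2: There are 6 possible orderings of agents
Step 3: In 3 orderings, agent 0 gets item 2
Step 4: Probability = 3/6 = 1/2

1/2


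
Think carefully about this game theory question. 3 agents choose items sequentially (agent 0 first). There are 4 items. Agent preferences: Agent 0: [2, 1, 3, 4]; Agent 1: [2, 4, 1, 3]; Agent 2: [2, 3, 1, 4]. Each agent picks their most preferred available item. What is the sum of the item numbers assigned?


Step 1: Agent 0 picks item 2
Step 2: Agent 1 picks item 4
Step 3: Agent 2 picks item 3
Step 4: Sum = 2 + 4 + 3 = 9

9


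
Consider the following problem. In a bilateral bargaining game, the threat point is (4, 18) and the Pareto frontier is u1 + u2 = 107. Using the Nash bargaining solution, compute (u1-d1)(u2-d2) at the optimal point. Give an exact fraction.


Step 1: The Nash solution splits surplus symmetrically above the disagreement point
Step 2: u1 = (total + d1 - d2)/2 = (107 + 4 - 18)/2 = 93/2
Step 3: u2 = (total - d1 + d2)/2 = (107 - 4 + 18)/2 = 121/2
Step 4: Nash product = (93/2 - 4) * (121/2 - 18)
Step 5: = 85/2 * 85/2 = 7225/4

7225/4


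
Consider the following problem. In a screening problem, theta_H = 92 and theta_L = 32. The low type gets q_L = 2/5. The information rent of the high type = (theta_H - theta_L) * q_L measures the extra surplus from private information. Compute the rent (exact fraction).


Step 1: theta_H - theta_L = 92 - 32 = 60
Step 2: Information rent = (theta_H - theta_L) * q_L
Step 3: = 60 * 2/5
Step 4: = 24

24


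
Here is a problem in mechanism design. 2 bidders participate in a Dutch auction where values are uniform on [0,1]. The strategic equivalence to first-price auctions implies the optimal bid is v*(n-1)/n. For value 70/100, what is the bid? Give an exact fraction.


Step 1: Dutch auctions are strategically equivalent to first-price auctions
Step 2: The equilibrium bid is b(v) = v*(n-1)/n
Step 3: b = 7/10 * 1/2
Step 4: b = 7/20

7/20


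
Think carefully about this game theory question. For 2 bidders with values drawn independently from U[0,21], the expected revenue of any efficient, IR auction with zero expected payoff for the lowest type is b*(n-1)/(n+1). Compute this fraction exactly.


Step 1: By Revenue Equivalence, expected revenue = b*(n-1)/(n+1)
Step 2: Substituting n = 2, b = 21
Step 3: Revenue = 21*(2-1)/(2+1) = 21*1/3
Step 4: Revenue = 21/3 = 7

7


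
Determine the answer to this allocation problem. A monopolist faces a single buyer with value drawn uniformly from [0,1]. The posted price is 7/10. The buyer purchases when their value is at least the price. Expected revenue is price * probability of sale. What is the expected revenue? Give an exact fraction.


Step 1: Posted price r = 7/10, value support [0,1]
Step 2: P(v >= r) = (1 - 7/10)/1 = 3/10
Step 3: Expected revenue = r * P(v >= r) = 7/10 * 3/10
Step 4: Revenue = 21/100

21/100


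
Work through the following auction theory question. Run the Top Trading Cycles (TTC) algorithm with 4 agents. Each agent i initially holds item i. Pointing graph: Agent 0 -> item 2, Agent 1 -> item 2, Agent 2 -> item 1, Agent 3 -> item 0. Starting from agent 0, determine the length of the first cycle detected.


Step 1: Trace the pointer graph from agent 0: 0 -> 2 -> 1 -> 2
Step 2: A cycle is detected when we revisit agent 2
Step 3: The cycle is: 2 -> 1 -> 2
Step 4: Cycle length = 2

2


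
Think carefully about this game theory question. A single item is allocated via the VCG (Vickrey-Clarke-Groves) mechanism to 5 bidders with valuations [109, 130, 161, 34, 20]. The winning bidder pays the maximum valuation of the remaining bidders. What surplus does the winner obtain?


Step 1: The winner is the agent with the highest value: agent 2 with value 161
Step 2: Values of other agents: [109, 130, 34, 20]
Step 3: VCG payment = max of others' values = 130
Step 4: Surplus = 161 - 130 = 31

31


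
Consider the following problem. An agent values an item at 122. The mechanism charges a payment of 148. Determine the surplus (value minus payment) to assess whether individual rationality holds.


Step 1: Surplus = value - payment = 122 - 148 = -26
Step 2: IR is violated (surplus < 0)

-26


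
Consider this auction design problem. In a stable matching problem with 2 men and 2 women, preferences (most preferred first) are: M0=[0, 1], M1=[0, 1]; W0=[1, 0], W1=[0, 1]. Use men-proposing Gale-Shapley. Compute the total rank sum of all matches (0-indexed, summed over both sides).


Step 1: Run Gale-Shapley (men propose, women hold best offer):
  M0 proposes to W0; she accepts
  M1 proposes to W0; she switches from M0
  M0 proposes to W1; she accepts
Step 2: Final matching: W0-M1, W1-M0
Step 3: 0-indexed ranks (man's rank of his match, then woman's): 0 + 0 + 1 + 0
Step 4: Total rank sum = 1

1


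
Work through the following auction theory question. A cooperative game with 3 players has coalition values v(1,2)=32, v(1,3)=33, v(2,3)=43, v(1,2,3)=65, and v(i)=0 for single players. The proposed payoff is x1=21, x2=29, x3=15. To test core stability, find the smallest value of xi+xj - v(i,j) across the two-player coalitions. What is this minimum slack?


Step 1: Slack for coalition (1,2): x1+x2 - v12 = 50 - 32 = 18
Step 2: Slack for coalition (1,3): x1+x3 - v13 = 36 - 33 = 3
Step 3: Slack for coalition (2,3): x2+x3 - v23 = 44 - 43 = 1
Step 4: Minimum slack = min(18, 3, 1) = 1, attained by (2,3); no pair can gain by deviating, so the allocation is in the core

1


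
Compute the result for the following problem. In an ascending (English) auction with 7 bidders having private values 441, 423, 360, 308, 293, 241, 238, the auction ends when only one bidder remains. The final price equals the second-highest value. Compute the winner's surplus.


Step 1: Identify the highest value: 441
Step 2: Identify the second-highest value: 423
Step 3: The final price = second-highest value = 423
Step 4: Surplus = 441 - 423 = 18

18


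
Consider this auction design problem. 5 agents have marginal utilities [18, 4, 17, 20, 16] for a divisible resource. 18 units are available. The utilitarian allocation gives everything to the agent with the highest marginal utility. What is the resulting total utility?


Step 1: The marginal utilities are [18, 4, 17, 20, 16]
Step 2: The highest marginal utility is 20
Step 3: All 18 units go to that agent
Step 4: Total utility = 20 * 18 = 360

360


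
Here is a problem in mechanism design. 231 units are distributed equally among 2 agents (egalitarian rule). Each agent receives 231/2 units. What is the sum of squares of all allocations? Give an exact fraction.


Step 1: Each agent's share = 231/2
Step 2: Square of each share = (231/2)^2 = 53361/4
Step 3: Sum of squares = 2 * 53361/4 = 53361/2

53361/2


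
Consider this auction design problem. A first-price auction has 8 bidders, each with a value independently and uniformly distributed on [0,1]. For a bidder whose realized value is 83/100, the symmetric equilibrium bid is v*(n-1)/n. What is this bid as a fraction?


Step 1: The symmetric BNE bidding function is b(v) = v * (n-1) / n
Step 2: Substitute v = 83/100 and n = 8
Step 3: b = 83/100 * 7/8
Step 4: b = 581/800

581/800


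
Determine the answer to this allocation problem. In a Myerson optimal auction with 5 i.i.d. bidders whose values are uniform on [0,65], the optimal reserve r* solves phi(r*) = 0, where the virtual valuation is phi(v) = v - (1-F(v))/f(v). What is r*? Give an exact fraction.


Step 1: For U[0,65], F(v) = v/65 and f(v) = 1/65
Step 2: phi(v) = v - (1 - v/65)/(1/65) = v - (65 - v) = 2v - 65
Step 3: Set phi(r*) = 0: 2r* - 65 = 0
Step 4: r* = 65/2 (the number of bidders n = 5 does not enter)

65/2


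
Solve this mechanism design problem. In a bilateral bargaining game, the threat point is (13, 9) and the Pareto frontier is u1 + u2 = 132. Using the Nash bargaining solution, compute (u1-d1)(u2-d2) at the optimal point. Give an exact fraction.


Step 1: The Nash solution splits surplus symmetrically above the disagreement point
Step 2: u1 = (total + d1 - d2)/2 = (132 + 13 - 9)/2 = 68
Step 3: u2 = (total - d1 + d2)/2 = (132 - 13 + 9)/2 = 64
Step 4: Nash product = (68 - 13) * (64 - 9)
Step 5: = 55 * 55 = 3025

3025


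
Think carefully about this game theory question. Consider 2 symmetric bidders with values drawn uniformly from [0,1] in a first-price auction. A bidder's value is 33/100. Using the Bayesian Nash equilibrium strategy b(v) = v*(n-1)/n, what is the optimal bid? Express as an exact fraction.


Step 1: The symmetric BNE bidding function is b(v) = v * (n-1) / n
Step 2: Substitute v = 33/100 and n = 2
Step 3: b = 33/100 * 1/2
Step 4: b = 33/200

33/200


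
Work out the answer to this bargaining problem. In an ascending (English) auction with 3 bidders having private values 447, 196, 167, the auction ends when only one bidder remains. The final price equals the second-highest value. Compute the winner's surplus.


Step 1: Identify the highest value: 447
Step 2: Identify the second-highest value: 196
Step 3: The final price = second-highest value = 196
Step 4: Surplus = 447 - 196 = 251

251


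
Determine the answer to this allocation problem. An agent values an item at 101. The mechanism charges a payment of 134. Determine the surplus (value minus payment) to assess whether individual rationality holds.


Step 1: Surplus = value - payment = 101 - 134 = -33
Step 2: IR is violated (surplus < 0)

-33


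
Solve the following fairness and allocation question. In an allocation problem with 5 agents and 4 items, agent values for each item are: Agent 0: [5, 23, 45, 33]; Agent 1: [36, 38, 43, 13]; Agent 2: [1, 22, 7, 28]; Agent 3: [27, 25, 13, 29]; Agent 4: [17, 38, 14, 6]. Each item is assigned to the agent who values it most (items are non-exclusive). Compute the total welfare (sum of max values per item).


Step 1: For each item, find the maximum value among all agents.
Step 2: Item 0 -> Agent 1 (value 36)
Step 3: Item 1 -> Agent 1 (value 38)
Step 4: Item 2 -> Agent 0 (value 45)
Step 5: Item 3 -> Agent 0 (value 33)
Step 6: Total welfare = 36 + 38 + 45 + 33 = 152

152


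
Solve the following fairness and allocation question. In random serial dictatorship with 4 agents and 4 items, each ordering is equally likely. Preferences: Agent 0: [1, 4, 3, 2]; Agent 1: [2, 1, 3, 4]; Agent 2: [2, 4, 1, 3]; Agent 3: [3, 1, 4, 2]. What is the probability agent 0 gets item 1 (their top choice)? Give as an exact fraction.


Step 1: Agent 0 wants item 1
Step 2: There are 24 possible orderings of agents
Step 3: In 20 orderings, agent 0 gets item 1
Step 4: Probability = 20/24 = 5/6

5/6


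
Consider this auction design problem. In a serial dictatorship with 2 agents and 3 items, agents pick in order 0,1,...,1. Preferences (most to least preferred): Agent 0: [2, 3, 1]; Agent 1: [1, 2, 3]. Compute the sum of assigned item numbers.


Step 1: Agent 0 picks item 2
Step 2: Agent 1 picks item 1
Step 3: Sum = 2 + 1 = 3

3


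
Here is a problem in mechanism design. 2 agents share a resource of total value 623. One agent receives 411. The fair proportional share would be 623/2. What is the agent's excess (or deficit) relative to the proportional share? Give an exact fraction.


Step 1: Proportional share = 623/2
Step 2: Agent's actual allocation = 411
Step 3: Excess = 411 - 623/2 = 199/2

199/2


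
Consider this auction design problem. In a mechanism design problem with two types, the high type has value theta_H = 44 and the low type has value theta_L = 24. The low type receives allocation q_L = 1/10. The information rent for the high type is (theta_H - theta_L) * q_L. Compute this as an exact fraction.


Step 1: theta_H - theta_L = 44 - 24 = 20
Step 2: Information rent = (theta_H - theta_L) * q_L
Step 3: = 20 * 1/10
Step 4: = 2

2


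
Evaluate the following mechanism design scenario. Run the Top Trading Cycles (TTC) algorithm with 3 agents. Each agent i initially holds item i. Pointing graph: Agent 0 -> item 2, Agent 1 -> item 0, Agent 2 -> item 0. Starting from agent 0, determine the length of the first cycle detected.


Step 1: Trace the pointer graph from agent 0: 0 -> 2 -> 0
Step 2: A cycle is detected when we revisit agent 0
Step 3: The cycle is: 0 -> 2 -> 0
Step 4: Cycle length = 2

2


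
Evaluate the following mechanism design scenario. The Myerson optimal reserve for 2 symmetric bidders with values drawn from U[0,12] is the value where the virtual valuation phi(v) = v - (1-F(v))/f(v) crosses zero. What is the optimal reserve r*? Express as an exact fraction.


Step 1: For U[0,12], F(v) = v/12 and f(v) = 1/12
Step 2: phi(v) = v - (1 - v/12)/(1/12) = v - (12 - v) = 2v - 12
Step 3: Set phi(r*) = 0: 2r* - 12 = 0
Step 4: r* = 12/2 = 6 (the number of bidders n = 2 does not enter)

6


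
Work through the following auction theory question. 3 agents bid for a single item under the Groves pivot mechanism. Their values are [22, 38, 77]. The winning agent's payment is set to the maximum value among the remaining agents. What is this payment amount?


Step 1: The efficient winner is agent 2 with value 77
Step 2: Other agents' values: [22, 38]
Step 3: Pivot payment = max(others) = 38
Step 4: The winner pays 38

38


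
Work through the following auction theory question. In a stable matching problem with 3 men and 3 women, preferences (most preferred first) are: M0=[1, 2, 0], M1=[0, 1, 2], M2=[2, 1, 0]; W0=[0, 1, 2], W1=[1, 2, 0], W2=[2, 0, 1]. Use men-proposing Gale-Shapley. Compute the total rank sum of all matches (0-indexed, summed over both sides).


Step 1: Run Gale-Shapley (men propose, women hold best offer):
  M0 proposes to W1; she accepts
  M1 proposes to W0; she accepts
  M2 proposes to W2; she accepts
Step 2: Final matching: W0-M1, W1-M0, W2-M2
Step 3: 0-indexed ranks (man's rank of his match, then woman's): 0 + 1 + 0 + 2 + 0 + 0
Step 4: Total rank sum = 3

3


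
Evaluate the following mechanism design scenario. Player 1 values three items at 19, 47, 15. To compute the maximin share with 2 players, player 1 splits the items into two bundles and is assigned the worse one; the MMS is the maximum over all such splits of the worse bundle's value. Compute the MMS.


Step 1: Item values = 19, 47, 15
Step 2: Enumerate all 2-bundle partitions and take the smaller bundle:
  Partition 1: {19} vs {47,15} -> bundles 19, 62; min = 19
  Partition 2: {47} vs {19,15} -> bundles 47, 34; min = 34
  Partition 3: {15} vs {19,47} -> bundles 15, 66; min = 15
Step 3: MMS = max(19, 34, 15) = 34

34


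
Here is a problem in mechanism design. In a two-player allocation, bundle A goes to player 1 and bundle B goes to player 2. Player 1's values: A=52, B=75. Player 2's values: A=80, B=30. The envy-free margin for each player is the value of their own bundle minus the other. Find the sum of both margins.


Step 1: Player 1's margin = v1(A) - v1(B) = 52 - 75 = -23
Step 2: Player 2's margin = v2(B) - v2(A) = 30 - 80 = -50
Step 3: Total margin = -23 + -50 = -73

-73


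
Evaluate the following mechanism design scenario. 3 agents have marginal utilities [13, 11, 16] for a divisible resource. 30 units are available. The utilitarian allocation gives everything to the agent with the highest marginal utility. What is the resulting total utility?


Step 1: The marginal utilities are [13, 11, 16]
Step 2: The highest marginal utility is 16
Step 3: All 30 units go to that agent
Step 4: Total utility = 16 * 30 = 480

480


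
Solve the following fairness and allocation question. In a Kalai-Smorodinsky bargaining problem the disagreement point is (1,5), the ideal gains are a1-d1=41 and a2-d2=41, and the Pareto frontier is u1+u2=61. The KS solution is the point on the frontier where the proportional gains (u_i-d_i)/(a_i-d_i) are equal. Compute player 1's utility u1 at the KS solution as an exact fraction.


Step 1: At the KS point, (u1-d1)/r1 = (u2-d2)/r2 = t and u1+u2 = 61
Step 2: u1 = d1 + r1*t and u2 = d2 + r2*t, so (d1 + r1*t) + (d2 + r2*t) = 61
Step 3: t = (61 - 1 - 5)/(41 + 41) = 55/82
Step 4: u1 = d1 + r1*t = 1 + 41 * 55/82 = 57/2
Step 5: (Check: u2 = d2 + r2*t = 65/2; u1+u2 = 57/2 + 65/2 = 61, on the frontier.)

57/2


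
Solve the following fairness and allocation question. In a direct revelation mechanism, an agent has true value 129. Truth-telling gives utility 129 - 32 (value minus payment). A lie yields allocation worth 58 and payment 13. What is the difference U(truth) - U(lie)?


Step 1: U(truth) = value - payment = 129 - 32 = 97
Step 2: U(lie) = allocation - payment = 58 - 13 = 45
Step 3: IC gap = 97 - 45 = 52

52


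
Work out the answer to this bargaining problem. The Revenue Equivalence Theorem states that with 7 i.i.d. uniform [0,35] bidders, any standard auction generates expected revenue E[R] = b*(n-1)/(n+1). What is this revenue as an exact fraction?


Step 1: By Revenue Equivalence, expected revenue = b*(n-1)/(n+1)
Step 2: Substituting n = 7, b = 35
Step 3: Revenue = 35*(7-1)/(7+1) = 35*6/8
Step 4: Revenue = 210/8 = 105/4

105/4


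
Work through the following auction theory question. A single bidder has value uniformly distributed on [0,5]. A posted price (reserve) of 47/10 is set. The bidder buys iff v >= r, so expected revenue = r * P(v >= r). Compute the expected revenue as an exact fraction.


Step 1: Posted price r = 47/10, value support [0,5]
Step 2: P(v >= r) = (5 - 47/10)/5 = 3/50
Step 3: Expected revenue = r * P(v >= r) = 47/10 * 3/50
Step 4: Revenue = 141/500

141/500


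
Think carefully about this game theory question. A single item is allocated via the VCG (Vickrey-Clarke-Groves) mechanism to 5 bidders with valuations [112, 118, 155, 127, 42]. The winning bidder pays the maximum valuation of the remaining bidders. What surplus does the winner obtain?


Step 1: The winner is the agent with the highest value: agent 2 with value 155
Step 2: Values of other agents: [112, 118, 127, 42]
Step 3: VCG payment = max of others' values = 127
Step 4: Surplus = 155 - 127 = 28

28


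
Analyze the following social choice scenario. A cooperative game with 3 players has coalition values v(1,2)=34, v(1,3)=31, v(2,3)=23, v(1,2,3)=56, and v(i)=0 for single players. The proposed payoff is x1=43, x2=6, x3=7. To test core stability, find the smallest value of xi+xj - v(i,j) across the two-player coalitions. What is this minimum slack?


Step 1: Slack for coalition (1,2): x1+x2 - v12 = 49 - 34 = 15
Step 2: Slack for coalition (1,3): x1+x3 - v13 = 50 - 31 = 19
Step 3: Slack for coalition (2,3): x2+x3 - v23 = 13 - 23 = -10
Step 4: Minimum slack = min(15, 19, -10) = -10, attained by (2,3); coalition (2,3) can block (slack < 0), so the allocation is not in the core

-10


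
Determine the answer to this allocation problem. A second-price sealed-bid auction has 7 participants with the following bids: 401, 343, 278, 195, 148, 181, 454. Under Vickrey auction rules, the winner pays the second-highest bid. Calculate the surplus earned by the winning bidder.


Step 1: Sort bids in descending order: 454, 401, 343, 278, 195, 181, 148
Step 2: The winning bid is the highest: 454
Step 3: The payment equals the second-highest bid: 401
Step 4: Surplus = winner's bid - payment = 454 - 401 = 53

53


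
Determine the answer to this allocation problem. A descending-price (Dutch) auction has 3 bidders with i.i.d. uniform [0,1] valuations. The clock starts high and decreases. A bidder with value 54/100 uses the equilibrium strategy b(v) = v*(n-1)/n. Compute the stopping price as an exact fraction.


Step 1: Dutch auctions are strategically equivalent to first-price auctions
Step 2: The equilibrium bid is b(v) = v*(n-1)/n
Step 3: b = 27/50 * 2/3
Step 4: b = 9/25

9/25


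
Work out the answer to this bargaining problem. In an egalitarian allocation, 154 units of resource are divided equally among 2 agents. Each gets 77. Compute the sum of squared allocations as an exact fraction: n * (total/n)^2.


Step 1: Each agent's share = 154/2 = 77
Step 2: Square of each share = (77)^2 = 5929
Step 3: Sum of squares = 2 * 5929 = 11858

11858


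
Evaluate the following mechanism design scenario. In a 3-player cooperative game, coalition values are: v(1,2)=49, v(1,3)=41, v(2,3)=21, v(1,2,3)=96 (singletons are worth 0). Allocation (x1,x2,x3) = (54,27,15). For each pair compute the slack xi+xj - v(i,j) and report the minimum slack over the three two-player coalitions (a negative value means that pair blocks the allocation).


Step 1: Slack for coalition (1,2): x1+x2 - v12 = 81 - 49 = 32
Step 2: Slack for coalition (1,3): x1+x3 - v13 = 69 - 41 = 28
Step 3: Slack for coalition (2,3): x2+x3 - v23 = 42 - 21 = 21
Step 4: Minimum slack = min(32, 28, 21) = 21, attained by (2,3); no pair can gain by deviating, so the allocation is in the core

21


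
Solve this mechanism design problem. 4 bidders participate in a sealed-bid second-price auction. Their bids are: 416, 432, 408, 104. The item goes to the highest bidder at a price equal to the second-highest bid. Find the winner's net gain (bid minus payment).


Step 1: Sort bids in descending order: 432, 416, 408, 104
Step 2: The winning bid is the highest: 432
Step 3: The payment equals the second-highest bid: 416
Step 4: Surplus = winner's bid - payment = 432 - 416 = 16

16


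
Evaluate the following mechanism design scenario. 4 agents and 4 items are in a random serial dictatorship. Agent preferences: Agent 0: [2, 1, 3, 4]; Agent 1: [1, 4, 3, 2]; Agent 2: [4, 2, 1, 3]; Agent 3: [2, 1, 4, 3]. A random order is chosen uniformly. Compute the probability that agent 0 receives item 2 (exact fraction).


Step 1: Agent 0 wants item 2
Step 2: There are 24 possible orderings of agents
Step 3: In 12 orderings, agent 0 gets item 2
Step 4: Probability = 12/24 = 1/2

1/2


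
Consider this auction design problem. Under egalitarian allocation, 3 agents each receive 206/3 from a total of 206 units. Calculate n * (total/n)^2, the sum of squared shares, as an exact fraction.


Step 1: Each agent's share = 206/3
Step 2: Square of each share = (206/3)^2 = 42436/9
Step 3: Sum of squares = 3 * 42436/9 = 42436/3

42436/3


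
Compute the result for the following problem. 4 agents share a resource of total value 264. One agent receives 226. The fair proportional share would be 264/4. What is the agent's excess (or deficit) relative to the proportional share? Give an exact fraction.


Step 1: Proportional share = 264/4 = 66
Step 2: Agent's actual allocation = 226
Step 3: Excess = 226 - 66 = 160

160


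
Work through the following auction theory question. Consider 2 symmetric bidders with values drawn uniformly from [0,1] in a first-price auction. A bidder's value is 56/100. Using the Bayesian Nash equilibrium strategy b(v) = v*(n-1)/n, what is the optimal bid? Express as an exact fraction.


Step 1: The symmetric BNE bidding function is b(v) = v * (n-1) / n
Step 2: Substitute v = 14/25 and n = 2
Step 3: b = 14/25 * 1/2
Step 4: b = 7/25

7/25


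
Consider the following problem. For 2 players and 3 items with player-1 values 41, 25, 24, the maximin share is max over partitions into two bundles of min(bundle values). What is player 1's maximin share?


Step 1: Item values = 41, 25, 24
Step 2: Enumerate all 2-bundle partitions and take the smaller bundle:
  Partition 1: {41} vs {25,24} -> bundles 41, 49; min = 41
  Partition 2: {25} vs {41,24} -> bundles 25, 65; min = 25
  Partition 3: {24} vs {41,25} -> bundles 24, 66; min = 24
Step 3: MMS = max(41, 25, 24) = 41

41


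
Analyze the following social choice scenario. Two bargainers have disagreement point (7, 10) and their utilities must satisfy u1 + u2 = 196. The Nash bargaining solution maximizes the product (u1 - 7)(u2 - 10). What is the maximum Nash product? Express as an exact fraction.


Step 1: The Nash solution splits surplus symmetrically above the disagreement point
Step 2: u1 = (total + d1 - d2)/2 = (196 + 7 - 10)/2 = 193/2
Step 3: u2 = (total - d1 + d2)/2 = (196 - 7 + 10)/2 = 199/2
Step 4: Nash product = (193/2 - 7) * (199/2 - 10)
Step 5: = 179/2 * 179/2 = 32041/4

32041/4


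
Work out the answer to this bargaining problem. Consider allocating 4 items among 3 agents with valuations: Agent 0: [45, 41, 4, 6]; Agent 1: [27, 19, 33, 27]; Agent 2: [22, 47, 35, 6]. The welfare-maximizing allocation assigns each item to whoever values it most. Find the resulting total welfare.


Step 1: For each item, find the maximum value among all agents.
Step 2: Item 0 -> Agent 0 (value 45)
Step 3: Item 1 -> Agent 2 (value 47)
Step 4: Item 2 -> Agent 2 (value 35)
Step 5: Item 3 -> Agent 1 (value 27)
Step 6: Total welfare = 45 + 47 + 35 + 27 = 154

154


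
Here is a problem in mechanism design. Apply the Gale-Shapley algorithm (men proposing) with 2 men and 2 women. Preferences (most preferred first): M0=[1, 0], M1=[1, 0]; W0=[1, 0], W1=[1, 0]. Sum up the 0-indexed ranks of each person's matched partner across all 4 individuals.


Step 1: Run Gale-Shapley (men propose, women hold best offer):
  M0 proposes to W1; she accepts
  M1 proposes to W1; she switches from M0
  M0 proposes to W0; she accepts
Step 2: Final matching: W0-M0, W1-M1
Step 3: 0-indexed ranks (man's rank of his match, then woman's): 1 + 1 + 0 + 0
Step 4: Total rank sum = 2

2


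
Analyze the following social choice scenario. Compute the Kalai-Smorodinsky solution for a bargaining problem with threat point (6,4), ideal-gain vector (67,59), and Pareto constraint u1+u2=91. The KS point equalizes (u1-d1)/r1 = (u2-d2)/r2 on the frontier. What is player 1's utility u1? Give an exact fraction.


Step 1: At the KS point, (u1-d1)/r1 = (u2-d2)/r2 = t and u1+u2 = 91
Step 2: u1 = d1 + r1*t and u2 = d2 + r2*t, so (d1 + r1*t) + (d2 + r2*t) = 91
Step 3: t = (91 - 6 - 4)/(67 + 59) = 81/126 = 9/14
Step 4: u1 = d1 + r1*t = 6 + 67 * 9/14 = 687/14
Step 5: (Check: u2 = d2 + r2*t = 587/14; u1+u2 = 687/14 + 587/14 = 91, on the frontier.)

687/14


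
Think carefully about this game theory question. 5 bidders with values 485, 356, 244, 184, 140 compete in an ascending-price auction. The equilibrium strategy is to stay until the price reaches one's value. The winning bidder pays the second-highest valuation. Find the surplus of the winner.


Step 1: Identify the highest value: 485
Step 2: Identify the second-highest value: 356
Step 3: The final price = second-highest value = 356
Step 4: Surplus = 485 - 356 = 129

129


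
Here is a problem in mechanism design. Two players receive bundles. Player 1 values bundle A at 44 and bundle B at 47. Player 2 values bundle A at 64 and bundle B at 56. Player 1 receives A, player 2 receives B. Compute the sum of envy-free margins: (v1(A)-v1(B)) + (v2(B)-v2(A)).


Step 1: Player 1's margin = v1(A) - v1(B) = 44 - 47 = -3
Step 2: Player 2's margin = v2(B) - v2(A) = 56 - 64 = -8
Step 3: Total margin = -3 + -8 = -11

-11


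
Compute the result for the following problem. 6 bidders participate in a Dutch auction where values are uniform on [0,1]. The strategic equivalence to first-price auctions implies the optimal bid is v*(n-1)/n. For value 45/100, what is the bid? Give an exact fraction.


Step 1: Dutch auctions are strategically equivalent to first-price auctions
Step 2: The equilibrium bid is b(v) = v*(n-1)/n
Step 3: b = 9/20 * 5/6
Step 4: b = 3/8

3/8


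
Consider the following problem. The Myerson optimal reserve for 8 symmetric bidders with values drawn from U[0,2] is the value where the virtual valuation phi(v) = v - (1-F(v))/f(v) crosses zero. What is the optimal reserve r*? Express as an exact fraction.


Step 1: For U[0,2], F(v) = v/2 and f(v) = 1/2
Step 2: phi(v) = v - (1 - v/2)/(1/2) = v - (2 - v) = 2v - 2
Step 3: Set phi(r*) = 0: 2r* - 2 = 0
Step 4: r* = 2/2 = 1 (the number of bidders n = 8 does not enter)

1


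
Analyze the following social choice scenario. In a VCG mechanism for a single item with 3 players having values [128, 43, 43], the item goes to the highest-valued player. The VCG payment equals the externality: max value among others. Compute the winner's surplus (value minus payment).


Step 1: The winner is the agent with the highest value: agent 0 with value 128
Step 2: Values of other agents: [43, 43]
Step 3: VCG payment = max of others' values = 43
Step 4: Surplus = 128 - 43 = 85

85


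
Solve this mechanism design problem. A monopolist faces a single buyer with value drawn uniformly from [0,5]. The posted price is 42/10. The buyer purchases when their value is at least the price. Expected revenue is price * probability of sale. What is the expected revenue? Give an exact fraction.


Step 1: Posted price r = 21/5, value support [0,5]
Step 2: P(v >= r) = (5 - 21/5)/5 = 4/25
Step 3: Expected revenue = r * P(v >= r) = 21/5 * 4/25
Step 4: Revenue = 84/125

84/125


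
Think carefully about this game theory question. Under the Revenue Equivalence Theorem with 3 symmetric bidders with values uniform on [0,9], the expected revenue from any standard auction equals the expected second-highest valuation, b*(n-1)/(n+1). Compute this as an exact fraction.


Step 1: By Revenue Equivalence, expected revenue = b*(n-1)/(n+1)
Step 2: Substituting n = 3, b = 9
Step 3: Revenue = 9*(3-1)/(3+1) = 9*2/4
Step 4: Revenue = 18/4 = 9/2

9/2


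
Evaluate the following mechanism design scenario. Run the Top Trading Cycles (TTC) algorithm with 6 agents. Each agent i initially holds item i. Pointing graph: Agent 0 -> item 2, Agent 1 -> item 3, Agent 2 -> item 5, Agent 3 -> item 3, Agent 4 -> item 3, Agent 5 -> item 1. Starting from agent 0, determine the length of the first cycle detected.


Step 1: Trace the pointer graph from agent 0: 0 -> 2 -> 5 -> 1 -> 3 -> 3
Step 2: A cycle is detected when we revisit agent 3
Step 3: The cycle is: 3 -> 3
Step 4: Cycle length = 1

1


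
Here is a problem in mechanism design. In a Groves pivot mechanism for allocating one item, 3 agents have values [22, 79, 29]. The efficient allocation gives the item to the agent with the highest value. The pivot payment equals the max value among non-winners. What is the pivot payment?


Step 1: The efficient winner is agent 1 with value 79
Step 2: Other agents' values: [22, 29]
Step 3: Pivot payment = max(others) = 29
Step 4: The winner pays 29

29


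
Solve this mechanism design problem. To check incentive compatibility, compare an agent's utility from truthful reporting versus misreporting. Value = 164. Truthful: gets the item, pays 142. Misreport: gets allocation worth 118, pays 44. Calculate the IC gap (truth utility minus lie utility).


Step 1: U(truth) = value - payment = 164 - 142 = 22
Step 2: U(lie) = allocation - payment = 118 - 44 = 74
Step 3: IC gap = 22 - 74 = -52

-52


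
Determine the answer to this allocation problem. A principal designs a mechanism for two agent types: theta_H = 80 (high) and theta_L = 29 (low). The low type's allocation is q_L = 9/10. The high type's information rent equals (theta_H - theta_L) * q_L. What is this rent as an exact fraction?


Step 1: theta_H - theta_L = 80 - 29 = 51
Step 2: Information rent = (theta_H - theta_L) * q_L
Step 3: = 51 * 9/10
Step 4: = 459/10

459/10


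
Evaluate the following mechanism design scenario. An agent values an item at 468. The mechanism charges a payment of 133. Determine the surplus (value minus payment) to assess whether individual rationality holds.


Step 1: Surplus = value - payment = 468 - 133 = 335
Step 2: IR is satisfied (surplus >= 0)

335


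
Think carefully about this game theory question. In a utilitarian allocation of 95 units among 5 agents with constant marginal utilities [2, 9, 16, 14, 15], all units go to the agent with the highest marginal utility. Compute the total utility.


Step 1: The marginal utilities are [2, 9, 16, 14, 15]
Step 2: The highest marginal utility is 16
Step 3: All 95 units go to that agent
Step 4: Total utility = 16 * 95 = 1520

1520


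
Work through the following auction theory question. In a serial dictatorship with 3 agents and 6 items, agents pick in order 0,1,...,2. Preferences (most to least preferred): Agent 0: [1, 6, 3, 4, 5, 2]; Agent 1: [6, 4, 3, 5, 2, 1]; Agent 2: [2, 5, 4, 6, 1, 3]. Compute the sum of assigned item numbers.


Step 1: Agent 0 picks item 1
Step 2: Agent 1 picks item 6
Step 3: Agent 2 picks item 2
Step 4: Sum = 1 + 6 + 2 = 9

9


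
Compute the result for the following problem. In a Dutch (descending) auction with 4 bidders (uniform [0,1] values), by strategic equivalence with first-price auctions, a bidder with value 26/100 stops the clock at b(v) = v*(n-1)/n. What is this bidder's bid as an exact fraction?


Step 1: Dutch auctions are strategically equivalent to first-price auctions
Step 2: The equilibrium bid is b(v) = v*(n-1)/n
Step 3: b = 13/50 * 3/4
Step 4: b = 39/200

39/200


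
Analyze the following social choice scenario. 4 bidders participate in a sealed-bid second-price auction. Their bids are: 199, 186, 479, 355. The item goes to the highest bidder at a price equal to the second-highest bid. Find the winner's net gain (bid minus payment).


Step 1: Sort bids in descending order: 479, 355, 199, 186
Step 2: The winning bid is the highest: 479
Step 3: The payment equals the second-highest bid: 355
Step 4: Surplus = winner's bid - payment = 479 - 355 = 124

124


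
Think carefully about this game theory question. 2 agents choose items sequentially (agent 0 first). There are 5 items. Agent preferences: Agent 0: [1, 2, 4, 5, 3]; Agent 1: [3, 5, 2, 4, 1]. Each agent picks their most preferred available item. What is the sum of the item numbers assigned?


Step 1: Agent 0 picks item 1
Step 2: Agent 1 picks item 3
Step 3: Sum = 1 + 3 = 4

4


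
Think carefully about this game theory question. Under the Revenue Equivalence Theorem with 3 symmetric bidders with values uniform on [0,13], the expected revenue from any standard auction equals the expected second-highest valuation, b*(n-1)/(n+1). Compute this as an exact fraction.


Step 1: By Revenue Equivalence, expected revenue = b*(n-1)/(n+1)
Step 2: Substituting n = 3, b = 13
Step 3: Revenue = 13*(3-1)/(3+1) = 13*2/4
Step 4: Revenue = 26/4 = 13/2

13/2


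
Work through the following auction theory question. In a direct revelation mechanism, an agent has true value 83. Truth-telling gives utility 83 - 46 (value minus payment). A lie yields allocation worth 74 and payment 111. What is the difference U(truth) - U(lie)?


Step 1: U(truth) = value - payment = 83 - 46 = 37
Step 2: U(lie) = allocation - payment = 74 - 111 = -37
Step 3: IC gap = 37 - (-37) = 74

74


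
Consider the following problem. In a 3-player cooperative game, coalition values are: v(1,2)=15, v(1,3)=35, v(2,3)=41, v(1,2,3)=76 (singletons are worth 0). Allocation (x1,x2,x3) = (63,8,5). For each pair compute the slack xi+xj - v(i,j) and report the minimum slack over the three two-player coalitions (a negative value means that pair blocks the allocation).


Step 1: Slack for coalition (1,2): x1+x2 - v12 = 71 - 15 = 56
Step 2: Slack for coalition (1,3): x1+x3 - v13 = 68 - 35 = 33
Step 3: Slack for coalition (2,3): x2+x3 - v23 = 13 - 41 = -28
Step 4: Minimum slack = min(56, 33, -28) = -28, attained by (2,3); coalition (2,3) can block (slack < 0), so the allocation is not in the core

-28


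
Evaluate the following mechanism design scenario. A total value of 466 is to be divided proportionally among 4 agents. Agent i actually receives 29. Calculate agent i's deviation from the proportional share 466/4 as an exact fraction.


Step 1: Proportional share = 466/4 = 233/2
Step 2: Agent's actual allocation = 29
Step 3: Excess = 29 - 233/2 = -175/2

-175/2


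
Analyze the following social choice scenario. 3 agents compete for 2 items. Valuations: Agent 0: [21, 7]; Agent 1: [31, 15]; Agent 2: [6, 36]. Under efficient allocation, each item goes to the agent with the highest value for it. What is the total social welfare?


Step 1: For each item, find the maximum value among all agents.
Step 2: Item 0 -> Agent 1 (value 31)
Step 3: Item 1 -> Agent 2 (value 36)
Step 4: Total welfare = 31 + 36 = 67

67
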